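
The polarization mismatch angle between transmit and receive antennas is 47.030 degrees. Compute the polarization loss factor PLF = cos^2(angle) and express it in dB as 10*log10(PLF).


PLF_linear = cos^2(47.030 deg) = 0.4645995
PLF_dB = 10 * log10(0.4645995) = -3.329 dB

-3.329 dB


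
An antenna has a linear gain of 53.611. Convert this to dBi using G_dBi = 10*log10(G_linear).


G_dBi = 10 * log10(53.611) = 17.29 dBi

17.29 dBi


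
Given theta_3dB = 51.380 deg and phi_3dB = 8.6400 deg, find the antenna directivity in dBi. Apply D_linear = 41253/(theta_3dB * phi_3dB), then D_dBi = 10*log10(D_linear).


D_linear = 41253 / (51.380 * 8.6400) = 92.92824
D_dBi = 10 * log10(92.92824) = 19.68 dBi

19.68 dBi


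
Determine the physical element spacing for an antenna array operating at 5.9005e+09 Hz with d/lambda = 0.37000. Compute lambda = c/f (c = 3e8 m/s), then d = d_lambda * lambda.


lambda = c / f = 3.0000e+08 / 5.9005e+09 = 0.05084315 m
d = 0.37000 * 0.05084315 = 0.01881 m

0.01881 m


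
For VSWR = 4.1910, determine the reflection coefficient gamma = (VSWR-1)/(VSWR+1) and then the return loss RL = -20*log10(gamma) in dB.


gamma = (4.1910 - 1) / (4.1910 + 1) = 0.6147178
RL = -20 * log10(0.6147178) = 4.226 dB

4.226 dB


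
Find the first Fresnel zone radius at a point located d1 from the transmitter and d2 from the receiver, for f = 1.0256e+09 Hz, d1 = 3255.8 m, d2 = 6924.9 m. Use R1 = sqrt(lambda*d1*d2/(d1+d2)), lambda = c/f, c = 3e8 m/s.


lambda = c / f = 3.0000e+08 / 1.0256e+09 = 0.2925117 m
R1 = sqrt(0.2925117 * 3255.8 * 6924.9 / (3255.8 + 6924.9)) = 25.45 m

25.45 m


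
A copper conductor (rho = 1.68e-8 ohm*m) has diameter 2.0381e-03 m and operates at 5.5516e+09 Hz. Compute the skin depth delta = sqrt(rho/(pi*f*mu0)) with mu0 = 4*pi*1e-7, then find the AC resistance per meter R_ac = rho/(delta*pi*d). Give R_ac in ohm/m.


delta = sqrt(1.68e-8 / (pi * 5.5516e+09 * 4*pi*1e-7)) = 8.755192e-07 m
R_ac = 1.68e-8 / (8.755192e-07 * pi * 2.0381e-03) = 2.997 ohm/m

2.997 ohm/m


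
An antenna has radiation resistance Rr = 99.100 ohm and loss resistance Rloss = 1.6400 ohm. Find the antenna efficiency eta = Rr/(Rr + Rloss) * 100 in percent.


eta = 99.100 / (99.100 + 1.6400) * 100 = 98.37%

98.37%


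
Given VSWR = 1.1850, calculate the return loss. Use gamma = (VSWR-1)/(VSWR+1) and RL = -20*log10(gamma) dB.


gamma = (1.1850 - 1) / (1.1850 + 1) = 0.08466819
RL = -20 * log10(0.08466819) = 21.45 dB

21.45 dB


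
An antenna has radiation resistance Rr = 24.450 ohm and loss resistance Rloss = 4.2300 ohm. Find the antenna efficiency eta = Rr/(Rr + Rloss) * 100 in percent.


eta = 24.450 / (24.450 + 4.2300) * 100 = 85.25%

85.25%


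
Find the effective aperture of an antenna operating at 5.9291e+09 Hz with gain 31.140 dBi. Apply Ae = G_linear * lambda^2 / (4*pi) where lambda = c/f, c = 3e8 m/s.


lambda = c / f = 3.0000e+08 / 5.9291e+09 = 0.05059790 m
G_linear = 10^(31.140/10) = 1300.170
Ae = G_linear * lambda^2 / (4*pi) = 1300.170 * 0.05059790^2 / (4*pi) = 0.2649 m^2

0.2649 m^2


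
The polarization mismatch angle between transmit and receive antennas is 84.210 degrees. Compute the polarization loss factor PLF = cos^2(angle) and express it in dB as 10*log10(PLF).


PLF_linear = cos^2(84.210 deg) = 0.01017731
PLF_dB = 10 * log10(0.01017731) = -19.92 dB

-19.92 dB


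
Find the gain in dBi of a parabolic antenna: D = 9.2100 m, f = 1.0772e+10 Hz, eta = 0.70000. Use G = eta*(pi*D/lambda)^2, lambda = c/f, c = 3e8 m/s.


lambda = c / f = 3.0000e+08 / 1.0772e+10 = 0.02784998 m
G_linear = 0.70000 * (pi * 9.2100 / 0.02784998)^2 = 755557.1
G_dBi = 10 * log10(755557.1) = 58.78 dBi

58.78 dBi


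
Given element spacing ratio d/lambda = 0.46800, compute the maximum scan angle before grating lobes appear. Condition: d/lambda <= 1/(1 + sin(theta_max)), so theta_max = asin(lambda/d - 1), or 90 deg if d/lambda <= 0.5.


lambda/d - 1 = 1/0.46800 - 1 = 1.136752 >= 1
d/lambda <= 0.5, so the array can scan to endfire without grating lobes: theta_max = 90 deg

90 deg


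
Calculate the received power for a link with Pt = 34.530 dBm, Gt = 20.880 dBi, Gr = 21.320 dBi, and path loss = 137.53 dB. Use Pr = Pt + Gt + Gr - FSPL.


Pr = 34.530 + 20.880 + 21.320 - 137.53 = -60.80 dBm

-60.80 dBm


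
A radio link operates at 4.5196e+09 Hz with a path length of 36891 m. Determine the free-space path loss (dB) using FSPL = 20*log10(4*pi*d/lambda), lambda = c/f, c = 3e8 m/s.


lambda = c / f = 3.0000e+08 / 4.5196e+09 = 0.06637756 m
FSPL = 20 * log10(4*pi*36891/0.06637756) = 136.9 dB

136.9 dB


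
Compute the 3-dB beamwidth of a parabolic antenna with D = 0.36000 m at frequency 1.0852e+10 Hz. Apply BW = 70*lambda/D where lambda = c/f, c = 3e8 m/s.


lambda = c / f = 3.0000e+08 / 1.0852e+10 = 0.02764467 m
BW = 70 * 0.02764467 / 0.36000 = 5.375 deg

5.375 deg


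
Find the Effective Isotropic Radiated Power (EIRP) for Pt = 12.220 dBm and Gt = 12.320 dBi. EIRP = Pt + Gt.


EIRP = Pt + Gt = 12.220 + 12.320 = 24.54 dBm

24.54 dBm


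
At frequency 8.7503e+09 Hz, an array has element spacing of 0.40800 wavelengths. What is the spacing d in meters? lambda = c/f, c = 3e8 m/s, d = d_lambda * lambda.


lambda = c / f = 3.0000e+08 / 8.7503e+09 = 0.03428454 m
d = 0.40800 * 0.03428454 = 0.01399 m

0.01399 m


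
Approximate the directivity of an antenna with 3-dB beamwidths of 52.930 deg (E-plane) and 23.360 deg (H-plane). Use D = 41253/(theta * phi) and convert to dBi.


D_linear = 41253 / (52.930 * 23.360) = 33.36421
D_dBi = 10 * log10(33.36421) = 15.23 dBi

15.23 dBi


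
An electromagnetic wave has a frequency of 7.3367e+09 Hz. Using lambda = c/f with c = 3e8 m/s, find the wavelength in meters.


lambda = c / f = 3.0000e+08 / 7.3367e+09 = 0.04089 m

0.04089 m


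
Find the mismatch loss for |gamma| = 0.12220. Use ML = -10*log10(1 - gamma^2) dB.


ML = -10 * log10(1 - 0.12220^2) = -10 * log10(0.98506716) = 0.06534 dB

0.06534 dB


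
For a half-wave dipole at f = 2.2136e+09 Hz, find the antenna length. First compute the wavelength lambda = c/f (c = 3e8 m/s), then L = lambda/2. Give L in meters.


lambda = c / f = 3.0000e+08 / 2.2136e+09 = 0.1355258 m
L = lambda / 2 = 0.1355258 / 2 = 0.06776 m

0.06776 m


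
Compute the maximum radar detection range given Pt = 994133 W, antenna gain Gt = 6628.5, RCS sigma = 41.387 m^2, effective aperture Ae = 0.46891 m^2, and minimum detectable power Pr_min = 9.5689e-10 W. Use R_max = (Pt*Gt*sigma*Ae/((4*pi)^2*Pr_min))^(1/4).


R^4 = 994133*6628.5*41.387*0.46891 / ((4*pi)^2 * 9.5689e-10) = 8.463139e+17
R_max = 8.463139e+17^0.25 = 30331 m

30331 m


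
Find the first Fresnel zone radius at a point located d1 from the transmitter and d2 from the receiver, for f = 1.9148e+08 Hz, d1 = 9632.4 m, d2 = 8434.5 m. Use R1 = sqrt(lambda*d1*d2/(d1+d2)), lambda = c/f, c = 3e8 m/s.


lambda = c / f = 3.0000e+08 / 1.9148e+08 = 1.566743 m
R1 = sqrt(1.566743 * 9632.4 * 8434.5 / (9632.4 + 8434.5)) = 83.94 m

83.94 m


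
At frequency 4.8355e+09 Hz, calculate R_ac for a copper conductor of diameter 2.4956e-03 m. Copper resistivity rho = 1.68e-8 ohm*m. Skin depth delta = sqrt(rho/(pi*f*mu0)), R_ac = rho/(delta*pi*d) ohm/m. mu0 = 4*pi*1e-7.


delta = sqrt(1.68e-8 / (pi * 4.8355e+09 * 4*pi*1e-7)) = 9.381107e-07 m
R_ac = 1.68e-8 / (9.381107e-07 * pi * 2.4956e-03) = 2.284 ohm/m

2.284 ohm/m


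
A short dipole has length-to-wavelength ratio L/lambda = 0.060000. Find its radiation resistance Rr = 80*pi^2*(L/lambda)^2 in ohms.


Rr = 80 * pi^2 * (0.060000)^2 = 80 * 9.869604 * 3.600000e-03 = 2.842 ohm

2.842 ohm


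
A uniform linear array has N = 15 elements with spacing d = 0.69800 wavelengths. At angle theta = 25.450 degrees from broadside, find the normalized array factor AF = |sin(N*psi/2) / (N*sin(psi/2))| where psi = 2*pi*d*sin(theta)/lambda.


psi = 2*pi*0.69800*sin(25.450 deg) = 1.884622 rad
AF = |sin(15*1.884622/2) / (15*sin(1.884622/2))| = 0.08241

0.08241


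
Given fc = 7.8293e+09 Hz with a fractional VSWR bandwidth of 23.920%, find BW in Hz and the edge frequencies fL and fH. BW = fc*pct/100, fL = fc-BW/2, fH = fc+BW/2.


BW = 7.8293e+09 * 23.920/100 = 1.872769e+09 Hz
fL = 7.8293e+09 - 1.872769e+09/2 = 6.893e+09 Hz
fH = 7.8293e+09 + 1.872769e+09/2 = 8.766e+09 Hz

BW=1.873e+09 Hz, fL=6.893e+09 Hz, fH=8.766e+09 Hz


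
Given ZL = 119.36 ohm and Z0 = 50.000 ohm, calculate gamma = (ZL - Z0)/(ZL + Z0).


gamma = (119.36 - 50.000) / (119.36 + 50.000) = 0.4095

0.4095


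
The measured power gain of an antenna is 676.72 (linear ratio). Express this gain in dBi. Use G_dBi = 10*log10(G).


G_dBi = 10 * log10(676.72) = 28.30 dBi

28.30 dBi


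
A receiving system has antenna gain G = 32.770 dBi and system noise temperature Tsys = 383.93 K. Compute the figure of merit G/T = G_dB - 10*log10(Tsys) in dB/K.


G/T = 32.770 - 10*log10(383.93) = 32.770 - 25.84252 = 6.927 dB/K

6.927 dB/K


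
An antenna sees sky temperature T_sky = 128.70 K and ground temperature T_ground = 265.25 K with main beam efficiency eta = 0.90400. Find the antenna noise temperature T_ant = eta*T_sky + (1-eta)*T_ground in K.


T_ant = 0.90400 * 128.70 + (1 - 0.90400) * 265.25 = 141.8 K

141.8 K


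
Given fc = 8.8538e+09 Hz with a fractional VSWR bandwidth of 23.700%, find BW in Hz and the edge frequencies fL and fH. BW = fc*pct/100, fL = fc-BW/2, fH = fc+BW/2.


BW = 8.8538e+09 * 23.700/100 = 2.098351e+09 Hz
fL = 8.8538e+09 - 2.098351e+09/2 = 7.805e+09 Hz
fH = 8.8538e+09 + 2.098351e+09/2 = 9.903e+09 Hz

BW=2.098e+09 Hz, fL=7.805e+09 Hz, fH=9.903e+09 Hz


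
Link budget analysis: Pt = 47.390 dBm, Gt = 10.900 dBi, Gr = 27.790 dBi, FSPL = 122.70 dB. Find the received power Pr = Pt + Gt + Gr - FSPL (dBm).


Pr = 47.390 + 10.900 + 27.790 - 122.70 = -36.62 dBm

-36.62 dBm


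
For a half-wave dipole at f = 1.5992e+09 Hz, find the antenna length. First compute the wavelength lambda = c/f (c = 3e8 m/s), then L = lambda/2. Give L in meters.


lambda = c / f = 3.0000e+08 / 1.5992e+09 = 0.1875938 m
L = lambda / 2 = 0.1875938 / 2 = 0.09380 m

0.09380 m


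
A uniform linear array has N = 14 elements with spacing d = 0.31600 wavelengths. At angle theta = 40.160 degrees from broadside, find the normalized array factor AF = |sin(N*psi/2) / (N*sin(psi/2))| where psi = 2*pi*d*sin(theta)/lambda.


psi = 2*pi*0.31600*sin(40.160 deg) = 1.280489 rad
AF = |sin(14*1.280489/2) / (14*sin(1.280489/2))| = 0.05323

0.05323


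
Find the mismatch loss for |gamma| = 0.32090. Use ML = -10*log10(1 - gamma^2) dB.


ML = -10 * log10(1 - 0.32090^2) = -10 * log10(0.89702319) = 0.4720 dB

0.4720 dB


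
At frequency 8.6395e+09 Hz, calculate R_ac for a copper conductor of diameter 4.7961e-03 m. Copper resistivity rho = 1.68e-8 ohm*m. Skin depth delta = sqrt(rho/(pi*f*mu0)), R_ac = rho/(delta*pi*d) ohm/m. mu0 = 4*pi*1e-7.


delta = sqrt(1.68e-8 / (pi * 8.6395e+09 * 4*pi*1e-7)) = 7.018276e-07 m
R_ac = 1.68e-8 / (7.018276e-07 * pi * 4.7961e-03) = 1.589 ohm/m

1.589 ohm/m


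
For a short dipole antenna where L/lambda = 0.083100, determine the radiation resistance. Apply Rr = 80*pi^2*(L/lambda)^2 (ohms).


Rr = 80 * pi^2 * (0.083100)^2 = 80 * 9.869604 * 6.905610e-03 = 5.452 ohm

5.452 ohm


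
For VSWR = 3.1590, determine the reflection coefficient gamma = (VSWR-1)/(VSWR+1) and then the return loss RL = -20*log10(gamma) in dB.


gamma = (3.1590 - 1) / (3.1590 + 1) = 0.5191152
RL = -20 * log10(0.5191152) = 5.695 dB

5.695 dB


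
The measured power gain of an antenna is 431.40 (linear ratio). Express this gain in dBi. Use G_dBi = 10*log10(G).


G_dBi = 10 * log10(431.40) = 26.35 dBi

26.35 dBi


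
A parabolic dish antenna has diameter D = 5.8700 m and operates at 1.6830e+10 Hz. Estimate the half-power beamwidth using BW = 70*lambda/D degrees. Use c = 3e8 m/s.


lambda = c / f = 3.0000e+08 / 1.6830e+10 = 0.01782531 m
BW = 70 * 0.01782531 / 5.8700 = 0.2126 deg

0.2126 deg


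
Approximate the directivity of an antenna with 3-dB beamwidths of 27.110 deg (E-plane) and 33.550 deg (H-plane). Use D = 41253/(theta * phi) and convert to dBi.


D_linear = 41253 / (27.110 * 33.550) = 45.35587
D_dBi = 10 * log10(45.35587) = 16.57 dBi

16.57 dBi


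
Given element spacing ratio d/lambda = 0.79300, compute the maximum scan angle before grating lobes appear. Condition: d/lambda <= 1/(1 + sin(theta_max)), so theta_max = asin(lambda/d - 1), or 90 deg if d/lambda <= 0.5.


lambda/d - 1 = 1/0.79300 - 1 = 0.2610340
theta_max = asin(0.2610340) = 15.13 deg

15.13 deg


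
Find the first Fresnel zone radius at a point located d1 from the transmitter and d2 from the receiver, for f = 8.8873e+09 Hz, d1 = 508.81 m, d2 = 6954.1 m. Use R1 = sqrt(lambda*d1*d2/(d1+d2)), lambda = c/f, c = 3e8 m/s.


lambda = c / f = 3.0000e+08 / 8.8873e+09 = 0.03375603 m
R1 = sqrt(0.03375603 * 508.81 * 6954.1 / (508.81 + 6954.1)) = 4.001 m

4.001 m


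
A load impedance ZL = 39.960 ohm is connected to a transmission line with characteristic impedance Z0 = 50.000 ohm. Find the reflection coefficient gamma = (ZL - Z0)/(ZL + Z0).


gamma = (39.960 - 50.000) / (39.960 + 50.000) = -0.1116

-0.1116


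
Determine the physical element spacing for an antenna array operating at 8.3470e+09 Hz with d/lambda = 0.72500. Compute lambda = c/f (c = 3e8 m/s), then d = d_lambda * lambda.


lambda = c / f = 3.0000e+08 / 8.3470e+09 = 0.03594106 m
d = 0.72500 * 0.03594106 = 0.02606 m

0.02606 m


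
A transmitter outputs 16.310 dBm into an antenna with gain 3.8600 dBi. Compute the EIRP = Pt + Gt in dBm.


EIRP = Pt + Gt = 16.310 + 3.8600 = 20.17 dBm

20.17 dBm


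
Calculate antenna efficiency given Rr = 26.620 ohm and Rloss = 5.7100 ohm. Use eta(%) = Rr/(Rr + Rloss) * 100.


eta = 26.620 / (26.620 + 5.7100) * 100 = 82.34%

82.34%


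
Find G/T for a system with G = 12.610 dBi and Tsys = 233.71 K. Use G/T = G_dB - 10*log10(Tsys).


G/T = 12.610 - 10*log10(233.71) = 12.610 - 23.68677 = -11.08 dB/K

-11.08 dB/K


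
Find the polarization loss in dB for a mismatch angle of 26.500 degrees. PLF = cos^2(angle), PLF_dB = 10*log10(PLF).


PLF_linear = cos^2(26.500 deg) = 0.8009075
PLF_dB = 10 * log10(0.8009075) = -0.9642 dB

-0.9642 dB


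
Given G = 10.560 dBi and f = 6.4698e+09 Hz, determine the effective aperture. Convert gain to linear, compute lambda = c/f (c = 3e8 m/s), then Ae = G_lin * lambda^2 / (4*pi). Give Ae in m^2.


lambda = c / f = 3.0000e+08 / 6.4698e+09 = 0.04636928 m
G_linear = 10^(10.560/10) = 11.37627
Ae = G_linear * lambda^2 / (4*pi) = 11.37627 * 0.04636928^2 / (4*pi) = 1.946e-03 m^2

1.946e-03 m^2


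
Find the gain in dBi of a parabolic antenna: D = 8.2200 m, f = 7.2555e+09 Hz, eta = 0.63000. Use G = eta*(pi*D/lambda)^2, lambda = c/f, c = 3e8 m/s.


lambda = c / f = 3.0000e+08 / 7.2555e+09 = 0.04134794 m
G_linear = 0.63000 * (pi * 8.2200 / 0.04134794)^2 = 245740.2
G_dBi = 10 * log10(245740.2) = 53.90 dBi

53.90 dBi


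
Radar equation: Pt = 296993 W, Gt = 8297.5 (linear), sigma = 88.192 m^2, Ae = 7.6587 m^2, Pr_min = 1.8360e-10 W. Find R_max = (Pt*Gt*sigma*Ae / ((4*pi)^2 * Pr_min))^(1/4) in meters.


R^4 = 296993*8297.5*88.192*7.6587 / ((4*pi)^2 * 1.8360e-10) = 5.740971e+19
R_max = 5.740971e+19^0.25 = 87046 m

87046 m


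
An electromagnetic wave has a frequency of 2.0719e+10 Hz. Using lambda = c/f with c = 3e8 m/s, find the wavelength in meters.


lambda = c / f = 3.0000e+08 / 2.0719e+10 = 0.01448 m

0.01448 m


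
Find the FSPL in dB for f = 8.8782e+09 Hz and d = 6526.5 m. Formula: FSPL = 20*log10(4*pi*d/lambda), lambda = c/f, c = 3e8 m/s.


lambda = c / f = 3.0000e+08 / 8.8782e+09 = 0.03379063 m
FSPL = 20 * log10(4*pi*6526.5/0.03379063) = 127.7 dB

127.7 dB


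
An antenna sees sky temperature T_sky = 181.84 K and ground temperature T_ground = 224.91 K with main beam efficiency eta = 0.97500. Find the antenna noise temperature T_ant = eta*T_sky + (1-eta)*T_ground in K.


T_ant = 0.97500 * 181.84 + (1 - 0.97500) * 224.91 = 182.9 K

182.9 K


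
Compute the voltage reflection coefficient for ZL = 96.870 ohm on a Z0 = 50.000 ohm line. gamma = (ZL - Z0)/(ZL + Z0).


gamma = (96.870 - 50.000) / (96.870 + 50.000) = 0.3191

0.3191


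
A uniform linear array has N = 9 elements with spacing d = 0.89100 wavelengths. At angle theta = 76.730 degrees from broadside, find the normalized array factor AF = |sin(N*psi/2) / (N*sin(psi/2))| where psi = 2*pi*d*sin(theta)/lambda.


psi = 2*pi*0.89100*sin(76.730 deg) = 5.448838 rad
AF = |sin(9*5.448838/2) / (9*sin(5.448838/2))| = 0.1578

0.1578


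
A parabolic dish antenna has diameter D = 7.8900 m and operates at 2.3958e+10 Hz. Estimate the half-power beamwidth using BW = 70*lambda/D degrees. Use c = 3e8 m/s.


lambda = c / f = 3.0000e+08 / 2.3958e+10 = 0.01252191 m
BW = 70 * 0.01252191 / 7.8900 = 0.1111 deg

0.1111 deg


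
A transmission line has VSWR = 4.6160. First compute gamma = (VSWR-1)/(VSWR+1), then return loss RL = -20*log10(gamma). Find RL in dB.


gamma = (4.6160 - 1) / (4.6160 + 1) = 0.6438746
RL = -20 * log10(0.6438746) = 3.824 dB

3.824 dB


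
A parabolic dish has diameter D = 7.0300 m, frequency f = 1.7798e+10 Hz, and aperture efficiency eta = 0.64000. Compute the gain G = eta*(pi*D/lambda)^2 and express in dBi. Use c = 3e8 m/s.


lambda = c / f = 3.0000e+08 / 1.7798e+10 = 0.01685583 m
G_linear = 0.64000 * (pi * 7.0300 / 0.01685583)^2 = 1.098728e+06
G_dBi = 10 * log10(1.098728e+06) = 60.41 dBi

60.41 dBi


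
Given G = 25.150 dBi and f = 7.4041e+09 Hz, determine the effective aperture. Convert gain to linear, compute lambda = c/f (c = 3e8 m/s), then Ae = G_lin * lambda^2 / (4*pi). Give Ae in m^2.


lambda = c / f = 3.0000e+08 / 7.4041e+09 = 0.04051809 m
G_linear = 10^(25.150/10) = 327.3407
Ae = G_linear * lambda^2 / (4*pi) = 327.3407 * 0.04051809^2 / (4*pi) = 0.04276 m^2

0.04276 m^2


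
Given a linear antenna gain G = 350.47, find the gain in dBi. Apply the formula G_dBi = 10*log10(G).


G_dBi = 10 * log10(350.47) = 25.45 dBi

25.45 dBi


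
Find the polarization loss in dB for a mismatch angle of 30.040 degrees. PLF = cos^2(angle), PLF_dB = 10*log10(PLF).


PLF_linear = cos^2(30.040 deg) = 0.7493952
PLF_dB = 10 * log10(0.7493952) = -1.253 dB

-1.253 dB


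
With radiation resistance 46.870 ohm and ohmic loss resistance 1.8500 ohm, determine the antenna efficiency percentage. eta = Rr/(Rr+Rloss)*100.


eta = 46.870 / (46.870 + 1.8500) * 100 = 96.20%

96.20%


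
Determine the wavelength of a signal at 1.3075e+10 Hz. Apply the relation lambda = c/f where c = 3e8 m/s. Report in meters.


lambda = c / f = 3.0000e+08 / 1.3075e+10 = 0.02294 m

0.02294 m


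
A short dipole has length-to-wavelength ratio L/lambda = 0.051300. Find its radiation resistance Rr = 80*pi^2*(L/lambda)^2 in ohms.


Rr = 80 * pi^2 * (0.051300)^2 = 80 * 9.869604 * 2.631690e-03 = 2.078 ohm

2.078 ohm


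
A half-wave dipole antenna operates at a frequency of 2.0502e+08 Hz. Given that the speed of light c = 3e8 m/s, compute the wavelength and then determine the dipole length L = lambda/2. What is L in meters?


lambda = c / f = 3.0000e+08 / 2.0502e+08 = 1.463272 m
L = lambda / 2 = 1.463272 / 2 = 0.7316 m

0.7316 m


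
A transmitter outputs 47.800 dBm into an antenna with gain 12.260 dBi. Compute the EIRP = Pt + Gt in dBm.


EIRP = Pt + Gt = 47.800 + 12.260 = 60.06 dBm

60.06 dBm


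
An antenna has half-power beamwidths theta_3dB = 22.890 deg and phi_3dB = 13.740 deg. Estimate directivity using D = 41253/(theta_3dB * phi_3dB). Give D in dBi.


D_linear = 41253 / (22.890 * 13.740) = 131.1665
D_dBi = 10 * log10(131.1665) = 21.18 dBi

21.18 dBi


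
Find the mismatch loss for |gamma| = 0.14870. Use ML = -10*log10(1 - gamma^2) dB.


ML = -10 * log10(1 - 0.14870^2) = -10 * log10(0.97788831) = 0.09711 dB

0.09711 dB


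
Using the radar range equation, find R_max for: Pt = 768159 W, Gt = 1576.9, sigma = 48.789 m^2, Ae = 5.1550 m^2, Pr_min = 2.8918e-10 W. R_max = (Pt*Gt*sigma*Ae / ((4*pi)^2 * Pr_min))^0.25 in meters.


R^4 = 768159*1576.9*48.789*5.1550 / ((4*pi)^2 * 2.8918e-10) = 6.671414e+18
R_max = 6.671414e+18^0.25 = 50822 m

50822 m


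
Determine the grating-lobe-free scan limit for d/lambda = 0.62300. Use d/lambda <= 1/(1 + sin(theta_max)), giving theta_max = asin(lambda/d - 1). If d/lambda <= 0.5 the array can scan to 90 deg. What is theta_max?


lambda/d - 1 = 1/0.62300 - 1 = 0.6051364
theta_max = asin(0.6051364) = 37.24 deg

37.24 deg


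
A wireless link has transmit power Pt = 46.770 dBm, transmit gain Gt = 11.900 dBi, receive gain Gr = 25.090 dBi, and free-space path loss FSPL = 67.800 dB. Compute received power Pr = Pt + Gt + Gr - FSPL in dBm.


Pr = 46.770 + 11.900 + 25.090 - 67.800 = 15.96 dBm

15.96 dBm


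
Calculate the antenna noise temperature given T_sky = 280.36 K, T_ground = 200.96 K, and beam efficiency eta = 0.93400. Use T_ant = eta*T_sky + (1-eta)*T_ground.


T_ant = 0.93400 * 280.36 + (1 - 0.93400) * 200.96 = 275.1 K

275.1 K


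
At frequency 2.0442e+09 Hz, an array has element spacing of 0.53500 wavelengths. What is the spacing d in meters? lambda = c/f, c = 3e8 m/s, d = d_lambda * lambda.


lambda = c / f = 3.0000e+08 / 2.0442e+09 = 0.1467567 m
d = 0.53500 * 0.1467567 = 0.07851 m

0.07851 m


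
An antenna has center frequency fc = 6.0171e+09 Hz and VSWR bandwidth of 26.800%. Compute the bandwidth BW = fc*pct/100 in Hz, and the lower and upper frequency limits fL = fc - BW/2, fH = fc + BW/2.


BW = 6.0171e+09 * 26.800/100 = 1.612583e+09 Hz
fL = 6.0171e+09 - 1.612583e+09/2 = 5.211e+09 Hz
fH = 6.0171e+09 + 1.612583e+09/2 = 6.823e+09 Hz

BW=1.613e+09 Hz, fL=5.211e+09 Hz, fH=6.823e+09 Hz


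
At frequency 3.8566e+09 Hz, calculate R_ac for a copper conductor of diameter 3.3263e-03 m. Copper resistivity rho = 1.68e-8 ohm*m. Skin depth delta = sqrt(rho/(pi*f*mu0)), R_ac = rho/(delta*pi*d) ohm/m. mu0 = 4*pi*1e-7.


delta = sqrt(1.68e-8 / (pi * 3.8566e+09 * 4*pi*1e-7)) = 1.050443e-06 m
R_ac = 1.68e-8 / (1.050443e-06 * pi * 3.3263e-03) = 1.530 ohm/m

1.530 ohm/m


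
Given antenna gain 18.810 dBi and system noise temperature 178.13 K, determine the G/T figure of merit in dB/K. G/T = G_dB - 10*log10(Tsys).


G/T = 18.810 - 10*log10(178.13) = 18.810 - 22.50737 = -3.697 dB/K

-3.697 dB/K


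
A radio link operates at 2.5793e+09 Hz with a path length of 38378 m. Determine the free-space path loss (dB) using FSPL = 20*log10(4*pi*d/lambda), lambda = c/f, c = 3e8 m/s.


lambda = c / f = 3.0000e+08 / 2.5793e+09 = 0.1163106 m
FSPL = 20 * log10(4*pi*38378/0.1163106) = 132.4 dB

132.4 dB


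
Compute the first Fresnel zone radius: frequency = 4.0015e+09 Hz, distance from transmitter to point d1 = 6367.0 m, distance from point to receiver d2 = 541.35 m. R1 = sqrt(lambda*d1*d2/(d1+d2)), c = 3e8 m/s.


lambda = c / f = 3.0000e+08 / 4.0015e+09 = 0.07497189 m
R1 = sqrt(0.07497189 * 6367.0 * 541.35 / (6367.0 + 541.35)) = 6.116 m

6.116 m


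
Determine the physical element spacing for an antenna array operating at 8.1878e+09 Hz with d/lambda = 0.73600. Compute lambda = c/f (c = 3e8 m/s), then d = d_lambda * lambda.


lambda = c / f = 3.0000e+08 / 8.1878e+09 = 0.03663988 m
d = 0.73600 * 0.03663988 = 0.02697 m

0.02697 m


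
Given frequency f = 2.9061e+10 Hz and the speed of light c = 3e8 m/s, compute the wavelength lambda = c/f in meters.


lambda = c / f = 3.0000e+08 / 2.9061e+10 = 0.01032 m

0.01032 m


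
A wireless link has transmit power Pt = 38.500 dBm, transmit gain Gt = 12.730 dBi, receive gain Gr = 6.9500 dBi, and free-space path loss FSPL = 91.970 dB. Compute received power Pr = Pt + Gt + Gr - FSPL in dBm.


Pr = 38.500 + 12.730 + 6.9500 - 91.970 = -33.79 dBm

-33.79 dBm


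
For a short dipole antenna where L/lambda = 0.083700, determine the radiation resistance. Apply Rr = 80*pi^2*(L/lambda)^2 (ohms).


Rr = 80 * pi^2 * (0.083700)^2 = 80 * 9.869604 * 7.005690e-03 = 5.531 ohm

5.531 ohm


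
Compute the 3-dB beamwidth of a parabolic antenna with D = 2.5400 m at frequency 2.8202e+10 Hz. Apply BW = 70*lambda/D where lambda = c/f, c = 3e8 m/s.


lambda = c / f = 3.0000e+08 / 2.8202e+10 = 0.01063754 m
BW = 70 * 0.01063754 / 2.5400 = 0.2932 deg

0.2932 deg


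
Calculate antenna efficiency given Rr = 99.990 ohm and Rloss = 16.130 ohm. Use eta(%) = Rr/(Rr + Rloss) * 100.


eta = 99.990 / (99.990 + 16.130) * 100 = 86.11%

86.11%


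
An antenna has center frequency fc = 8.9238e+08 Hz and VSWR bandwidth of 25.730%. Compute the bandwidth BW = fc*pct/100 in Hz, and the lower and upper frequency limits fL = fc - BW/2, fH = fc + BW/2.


BW = 8.9238e+08 * 25.730/100 = 2.296094e+08 Hz
fL = 8.9238e+08 - 2.296094e+08/2 = 7.776e+08 Hz
fH = 8.9238e+08 + 2.296094e+08/2 = 1.007e+09 Hz

BW=2.296e+08 Hz, fL=7.776e+08 Hz, fH=1.007e+09 Hz


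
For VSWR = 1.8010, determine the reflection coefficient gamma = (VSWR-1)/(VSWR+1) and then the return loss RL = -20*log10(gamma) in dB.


gamma = (1.8010 - 1) / (1.8010 + 1) = 0.2859693
RL = -20 * log10(0.2859693) = 10.87 dB

10.87 dB


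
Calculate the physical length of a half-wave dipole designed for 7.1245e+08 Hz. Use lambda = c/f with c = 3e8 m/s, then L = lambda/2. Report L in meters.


lambda = c / f = 3.0000e+08 / 7.1245e+08 = 0.4210822 m
L = lambda / 2 = 0.4210822 / 2 = 0.2105 m

0.2105 m


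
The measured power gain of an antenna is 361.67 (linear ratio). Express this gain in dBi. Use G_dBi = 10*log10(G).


G_dBi = 10 * log10(361.67) = 25.58 dBi

25.58 dBi


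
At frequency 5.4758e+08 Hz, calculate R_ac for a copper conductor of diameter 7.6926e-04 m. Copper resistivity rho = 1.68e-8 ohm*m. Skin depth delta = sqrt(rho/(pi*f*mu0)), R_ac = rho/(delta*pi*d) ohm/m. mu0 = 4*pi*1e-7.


delta = sqrt(1.68e-8 / (pi * 5.4758e+08 * 4*pi*1e-7)) = 2.787732e-06 m
R_ac = 1.68e-8 / (2.787732e-06 * pi * 7.6926e-04) = 2.494 ohm/m

2.494 ohm/m


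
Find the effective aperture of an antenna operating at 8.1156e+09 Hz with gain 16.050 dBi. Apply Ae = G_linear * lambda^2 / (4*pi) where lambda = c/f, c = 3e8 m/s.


lambda = c / f = 3.0000e+08 / 8.1156e+09 = 0.03696584 m
G_linear = 10^(16.050/10) = 40.27170
Ae = G_linear * lambda^2 / (4*pi) = 40.27170 * 0.03696584^2 / (4*pi) = 4.379e-03 m^2

4.379e-03 m^2


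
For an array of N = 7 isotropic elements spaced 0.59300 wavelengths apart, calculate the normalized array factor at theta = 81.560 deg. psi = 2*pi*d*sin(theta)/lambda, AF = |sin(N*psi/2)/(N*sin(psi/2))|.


psi = 2*pi*0.59300*sin(81.560 deg) = 3.685577 rad
AF = |sin(7*3.685577/2) / (7*sin(3.685577/2))| = 0.04850

0.04850


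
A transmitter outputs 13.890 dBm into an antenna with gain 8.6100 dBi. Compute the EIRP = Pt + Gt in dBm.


EIRP = Pt + Gt = 13.890 + 8.6100 = 22.50 dBm

22.50 dBm


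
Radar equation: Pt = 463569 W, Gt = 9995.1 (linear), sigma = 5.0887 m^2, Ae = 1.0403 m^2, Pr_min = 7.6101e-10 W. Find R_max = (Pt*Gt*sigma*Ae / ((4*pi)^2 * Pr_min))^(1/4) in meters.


R^4 = 463569*9995.1*5.0887*1.0403 / ((4*pi)^2 * 7.6101e-10) = 2.041065e+17
R_max = 2.041065e+17^0.25 = 21255 m

21255 m


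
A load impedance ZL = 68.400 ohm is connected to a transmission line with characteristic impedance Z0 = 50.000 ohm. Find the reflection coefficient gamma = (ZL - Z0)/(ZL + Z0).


gamma = (68.400 - 50.000) / (68.400 + 50.000) = 0.1554

0.1554


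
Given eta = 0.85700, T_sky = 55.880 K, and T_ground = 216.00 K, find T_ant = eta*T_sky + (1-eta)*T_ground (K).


T_ant = 0.85700 * 55.880 + (1 - 0.85700) * 216.00 = 78.78 K

78.78 K


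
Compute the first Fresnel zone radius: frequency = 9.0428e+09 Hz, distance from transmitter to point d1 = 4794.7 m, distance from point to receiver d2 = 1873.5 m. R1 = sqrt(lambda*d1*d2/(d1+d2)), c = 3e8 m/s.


lambda = c / f = 3.0000e+08 / 9.0428e+09 = 0.03317557 m
R1 = sqrt(0.03317557 * 4794.7 * 1873.5 / (4794.7 + 1873.5)) = 6.685 m

6.685 m


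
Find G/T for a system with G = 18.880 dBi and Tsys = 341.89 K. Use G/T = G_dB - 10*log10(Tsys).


G/T = 18.880 - 10*log10(341.89) = 18.880 - 25.33886 = -6.459 dB/K

-6.459 dB/K


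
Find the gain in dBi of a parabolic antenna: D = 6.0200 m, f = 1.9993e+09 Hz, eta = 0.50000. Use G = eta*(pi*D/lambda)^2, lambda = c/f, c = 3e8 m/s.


lambda = c / f = 3.0000e+08 / 1.9993e+09 = 0.1500525 m
G_linear = 0.50000 * (pi * 6.0200 / 0.1500525)^2 = 7942.848
G_dBi = 10 * log10(7942.848) = 39.00 dBi

39.00 dBi


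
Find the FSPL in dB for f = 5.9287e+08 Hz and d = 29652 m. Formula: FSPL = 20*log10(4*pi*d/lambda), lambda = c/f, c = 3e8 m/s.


lambda = c / f = 3.0000e+08 / 5.9287e+08 = 0.5060131 m
FSPL = 20 * log10(4*pi*29652/0.5060131) = 117.3 dB

117.3 dB


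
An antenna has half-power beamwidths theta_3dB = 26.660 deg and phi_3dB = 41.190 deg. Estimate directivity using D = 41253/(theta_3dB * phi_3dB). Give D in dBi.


D_linear = 41253 / (26.660 * 41.190) = 37.56675
D_dBi = 10 * log10(37.56675) = 15.75 dBi

15.75 dBi


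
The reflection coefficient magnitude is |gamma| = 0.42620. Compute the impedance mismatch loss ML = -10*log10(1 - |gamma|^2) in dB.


ML = -10 * log10(1 - 0.42620^2) = -10 * log10(0.81835356) = 0.8706 dB

0.8706 dB


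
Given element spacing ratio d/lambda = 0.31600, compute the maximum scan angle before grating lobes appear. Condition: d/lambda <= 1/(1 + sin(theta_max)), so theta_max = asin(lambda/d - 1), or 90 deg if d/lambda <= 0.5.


lambda/d - 1 = 1/0.31600 - 1 = 2.164557 >= 1
d/lambda <= 0.5, so the array can scan to endfire without grating lobes: theta_max = 90 deg

90 deg


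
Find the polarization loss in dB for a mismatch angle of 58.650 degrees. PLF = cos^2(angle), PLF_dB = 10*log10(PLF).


PLF_linear = cos^2(58.650 deg) = 0.2706752
PLF_dB = 10 * log10(0.2706752) = -5.676 dB

-5.676 dB


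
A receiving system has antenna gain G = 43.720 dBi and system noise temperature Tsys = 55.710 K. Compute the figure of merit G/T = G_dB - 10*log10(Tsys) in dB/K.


G/T = 43.720 - 10*log10(55.710) = 43.720 - 17.45933 = 26.26 dB/K

26.26 dB/K


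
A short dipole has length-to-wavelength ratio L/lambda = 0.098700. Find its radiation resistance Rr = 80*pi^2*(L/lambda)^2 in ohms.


Rr = 80 * pi^2 * (0.098700)^2 = 80 * 9.869604 * 9.741690e-03 = 7.692 ohm

7.692 ohm


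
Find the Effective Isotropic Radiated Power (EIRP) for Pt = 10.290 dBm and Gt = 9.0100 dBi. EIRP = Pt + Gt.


EIRP = Pt + Gt = 10.290 + 9.0100 = 19.30 dBm

19.30 dBm


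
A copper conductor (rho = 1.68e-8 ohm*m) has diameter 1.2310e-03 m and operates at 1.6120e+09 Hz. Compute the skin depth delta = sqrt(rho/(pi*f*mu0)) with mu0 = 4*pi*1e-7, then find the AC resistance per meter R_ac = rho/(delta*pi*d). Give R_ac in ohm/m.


delta = sqrt(1.68e-8 / (pi * 1.6120e+09 * 4*pi*1e-7)) = 1.624771e-06 m
R_ac = 1.68e-8 / (1.624771e-06 * pi * 1.2310e-03) = 2.674 ohm/m

2.674 ohm/m


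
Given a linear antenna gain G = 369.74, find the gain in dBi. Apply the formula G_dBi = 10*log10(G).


G_dBi = 10 * log10(369.74) = 25.68 dBi

25.68 dBi


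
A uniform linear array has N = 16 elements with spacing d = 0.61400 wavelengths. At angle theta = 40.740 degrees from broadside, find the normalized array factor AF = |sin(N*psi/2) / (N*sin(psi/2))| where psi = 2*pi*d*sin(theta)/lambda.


psi = 2*pi*0.61400*sin(40.740 deg) = 2.517756 rad
AF = |sin(16*2.517756/2) / (16*sin(2.517756/2))| = 0.06314

0.06314


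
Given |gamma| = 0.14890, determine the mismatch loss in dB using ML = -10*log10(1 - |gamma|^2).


ML = -10 * log10(1 - 0.14890^2) = -10 * log10(0.97782879) = 0.09737 dB

0.09737 dB


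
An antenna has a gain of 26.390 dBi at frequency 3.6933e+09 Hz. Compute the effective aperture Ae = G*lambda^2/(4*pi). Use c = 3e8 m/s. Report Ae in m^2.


lambda = c / f = 3.0000e+08 / 3.6933e+09 = 0.08122817 m
G_linear = 10^(26.390/10) = 435.5119
Ae = G_linear * lambda^2 / (4*pi) = 435.5119 * 0.08122817^2 / (4*pi) = 0.2287 m^2

0.2287 m^2


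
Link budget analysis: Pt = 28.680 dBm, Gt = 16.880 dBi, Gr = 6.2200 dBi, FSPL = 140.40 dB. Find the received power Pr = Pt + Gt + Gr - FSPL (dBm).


Pr = 28.680 + 16.880 + 6.2200 - 140.40 = -88.62 dBm

-88.62 dBm


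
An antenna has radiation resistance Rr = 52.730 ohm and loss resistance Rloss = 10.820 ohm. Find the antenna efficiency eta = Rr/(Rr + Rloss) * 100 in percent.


eta = 52.730 / (52.730 + 10.820) * 100 = 82.97%

82.97%


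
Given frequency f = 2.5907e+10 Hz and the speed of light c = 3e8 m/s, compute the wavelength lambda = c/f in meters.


lambda = c / f = 3.0000e+08 / 2.5907e+10 = 0.01158 m

0.01158 m


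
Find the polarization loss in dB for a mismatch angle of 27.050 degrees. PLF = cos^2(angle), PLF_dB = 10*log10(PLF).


PLF_linear = cos^2(27.050 deg) = 0.7931862
PLF_dB = 10 * log10(0.7931862) = -1.006 dB

-1.006 dB


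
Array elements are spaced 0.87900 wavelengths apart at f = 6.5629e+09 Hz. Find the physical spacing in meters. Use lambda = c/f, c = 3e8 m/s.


lambda = c / f = 3.0000e+08 / 6.5629e+09 = 0.04571150 m
d = 0.87900 * 0.04571150 = 0.04018 m

0.04018 m


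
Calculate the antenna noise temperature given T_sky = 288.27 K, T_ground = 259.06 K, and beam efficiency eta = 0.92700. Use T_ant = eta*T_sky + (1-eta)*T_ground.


T_ant = 0.92700 * 288.27 + (1 - 0.92700) * 259.06 = 286.1 K

286.1 K


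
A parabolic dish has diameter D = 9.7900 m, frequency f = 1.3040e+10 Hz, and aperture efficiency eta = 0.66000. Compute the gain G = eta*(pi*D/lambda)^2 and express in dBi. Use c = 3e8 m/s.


lambda = c / f = 3.0000e+08 / 1.3040e+10 = 0.02300613 m
G_linear = 0.66000 * (pi * 9.7900 / 0.02300613)^2 = 1.179565e+06
G_dBi = 10 * log10(1.179565e+06) = 60.72 dBi

60.72 dBi


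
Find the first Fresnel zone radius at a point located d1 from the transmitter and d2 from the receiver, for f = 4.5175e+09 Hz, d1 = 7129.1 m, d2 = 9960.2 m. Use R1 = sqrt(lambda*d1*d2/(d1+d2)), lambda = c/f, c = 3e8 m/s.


lambda = c / f = 3.0000e+08 / 4.5175e+09 = 0.06640841 m
R1 = sqrt(0.06640841 * 7129.1 * 9960.2 / (7129.1 + 9960.2)) = 16.61 m

16.61 m


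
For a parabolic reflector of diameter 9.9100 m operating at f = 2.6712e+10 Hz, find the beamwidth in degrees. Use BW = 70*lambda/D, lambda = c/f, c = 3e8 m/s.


lambda = c / f = 3.0000e+08 / 2.6712e+10 = 0.01123091 m
BW = 70 * 0.01123091 / 9.9100 = 0.07933 deg

0.07933 deg


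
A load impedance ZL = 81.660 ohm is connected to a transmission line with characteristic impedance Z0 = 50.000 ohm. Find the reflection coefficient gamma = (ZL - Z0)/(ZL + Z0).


gamma = (81.660 - 50.000) / (81.660 + 50.000) = 0.2405

0.2405


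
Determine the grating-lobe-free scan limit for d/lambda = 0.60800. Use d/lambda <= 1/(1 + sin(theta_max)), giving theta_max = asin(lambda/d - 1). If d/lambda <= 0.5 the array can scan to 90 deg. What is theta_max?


lambda/d - 1 = 1/0.60800 - 1 = 0.6447368
theta_max = asin(0.6447368) = 40.15 deg

40.15 deg


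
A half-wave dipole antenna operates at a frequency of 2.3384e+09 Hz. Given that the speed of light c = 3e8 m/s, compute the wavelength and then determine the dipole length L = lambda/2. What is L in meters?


lambda = c / f = 3.0000e+08 / 2.3384e+09 = 0.1282928 m
L = lambda / 2 = 0.1282928 / 2 = 0.06415 m

0.06415 m


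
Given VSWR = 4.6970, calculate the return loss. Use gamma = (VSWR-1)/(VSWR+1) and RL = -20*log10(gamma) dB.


gamma = (4.6970 - 1) / (4.6970 + 1) = 0.6489380
RL = -20 * log10(0.6489380) = 3.756 dB

3.756 dB


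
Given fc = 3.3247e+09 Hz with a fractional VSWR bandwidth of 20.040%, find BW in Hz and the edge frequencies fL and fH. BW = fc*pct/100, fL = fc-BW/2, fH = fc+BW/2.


BW = 3.3247e+09 * 20.040/100 = 6.662699e+08 Hz
fL = 3.3247e+09 - 6.662699e+08/2 = 2.992e+09 Hz
fH = 3.3247e+09 + 6.662699e+08/2 = 3.658e+09 Hz

BW=6.663e+08 Hz, fL=2.992e+09 Hz, fH=3.658e+09 Hz


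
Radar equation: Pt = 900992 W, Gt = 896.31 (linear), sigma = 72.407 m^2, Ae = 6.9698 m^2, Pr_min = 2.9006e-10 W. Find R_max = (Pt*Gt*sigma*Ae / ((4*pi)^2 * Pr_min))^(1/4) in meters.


R^4 = 900992*896.31*72.407*6.9698 / ((4*pi)^2 * 2.9006e-10) = 8.897592e+18
R_max = 8.897592e+18^0.25 = 54616 m

54616 m


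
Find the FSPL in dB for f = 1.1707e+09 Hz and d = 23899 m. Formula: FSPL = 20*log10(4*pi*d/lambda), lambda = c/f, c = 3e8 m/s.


lambda = c / f = 3.0000e+08 / 1.1707e+09 = 0.2562569 m
FSPL = 20 * log10(4*pi*23899/0.2562569) = 121.4 dB

121.4 dB


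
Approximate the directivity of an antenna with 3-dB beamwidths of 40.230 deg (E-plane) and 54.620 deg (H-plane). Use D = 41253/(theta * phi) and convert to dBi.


D_linear = 41253 / (40.230 * 54.620) = 18.77387
D_dBi = 10 * log10(18.77387) = 12.74 dBi

12.74 dBi


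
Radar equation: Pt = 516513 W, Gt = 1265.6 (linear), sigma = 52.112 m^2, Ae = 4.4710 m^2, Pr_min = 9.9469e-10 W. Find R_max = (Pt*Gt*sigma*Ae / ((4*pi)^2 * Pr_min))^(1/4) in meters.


R^4 = 516513*1265.6*52.112*4.4710 / ((4*pi)^2 * 9.9469e-10) = 9.696448e+17
R_max = 9.696448e+17^0.25 = 31380 m

31380 m


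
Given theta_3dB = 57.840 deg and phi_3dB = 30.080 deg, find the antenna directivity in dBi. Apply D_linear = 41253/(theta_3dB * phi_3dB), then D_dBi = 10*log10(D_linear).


D_linear = 41253 / (57.840 * 30.080) = 23.71098
D_dBi = 10 * log10(23.71098) = 13.75 dBi

13.75 dBi


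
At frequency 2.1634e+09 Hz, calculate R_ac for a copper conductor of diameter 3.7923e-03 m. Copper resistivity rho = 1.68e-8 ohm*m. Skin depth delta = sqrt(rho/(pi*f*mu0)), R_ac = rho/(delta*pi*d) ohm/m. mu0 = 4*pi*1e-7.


delta = sqrt(1.68e-8 / (pi * 2.1634e+09 * 4*pi*1e-7)) = 1.402511e-06 m
R_ac = 1.68e-8 / (1.402511e-06 * pi * 3.7923e-03) = 1.005 ohm/m

1.005 ohm/m


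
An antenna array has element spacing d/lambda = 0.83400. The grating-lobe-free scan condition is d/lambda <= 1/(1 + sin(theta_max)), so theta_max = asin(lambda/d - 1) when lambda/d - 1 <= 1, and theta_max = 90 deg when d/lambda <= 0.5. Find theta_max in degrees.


lambda/d - 1 = 1/0.83400 - 1 = 0.1990408
theta_max = asin(0.1990408) = 11.48 deg

11.48 deg


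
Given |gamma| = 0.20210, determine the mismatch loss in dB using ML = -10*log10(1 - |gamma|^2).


ML = -10 * log10(1 - 0.20210^2) = -10 * log10(0.95915559) = 0.1811 dB

0.1811 dB


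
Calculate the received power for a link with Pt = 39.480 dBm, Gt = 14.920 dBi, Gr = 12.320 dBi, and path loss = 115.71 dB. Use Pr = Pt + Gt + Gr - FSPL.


Pr = 39.480 + 14.920 + 12.320 - 115.71 = -48.99 dBm

-48.99 dBm


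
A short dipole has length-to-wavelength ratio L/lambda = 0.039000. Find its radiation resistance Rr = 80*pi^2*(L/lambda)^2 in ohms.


Rr = 80 * pi^2 * (0.039000)^2 = 80 * 9.869604 * 1.521000e-03 = 1.201 ohm

1.201 ohm


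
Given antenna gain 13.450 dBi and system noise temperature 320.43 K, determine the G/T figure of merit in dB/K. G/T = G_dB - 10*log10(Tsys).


G/T = 13.450 - 10*log10(320.43) = 13.450 - 25.05733 = -11.61 dB/K

-11.61 dB/K


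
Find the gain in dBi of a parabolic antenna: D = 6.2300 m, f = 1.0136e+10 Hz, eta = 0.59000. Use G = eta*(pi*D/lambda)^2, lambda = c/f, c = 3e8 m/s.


lambda = c / f = 3.0000e+08 / 1.0136e+10 = 0.02959747 m
G_linear = 0.59000 * (pi * 6.2300 / 0.02959747)^2 = 257999.4
G_dBi = 10 * log10(257999.4) = 54.12 dBi

54.12 dBi


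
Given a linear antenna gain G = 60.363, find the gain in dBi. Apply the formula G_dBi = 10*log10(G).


G_dBi = 10 * log10(60.363) = 17.81 dBi

17.81 dBi


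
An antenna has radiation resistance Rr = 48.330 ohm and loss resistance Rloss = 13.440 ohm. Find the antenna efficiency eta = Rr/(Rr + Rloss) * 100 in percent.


eta = 48.330 / (48.330 + 13.440) * 100 = 78.24%

78.24%


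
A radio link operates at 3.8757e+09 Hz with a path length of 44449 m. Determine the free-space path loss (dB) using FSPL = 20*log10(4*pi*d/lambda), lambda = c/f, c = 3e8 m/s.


lambda = c / f = 3.0000e+08 / 3.8757e+09 = 0.07740537 m
FSPL = 20 * log10(4*pi*44449/0.07740537) = 137.2 dB

137.2 dB
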